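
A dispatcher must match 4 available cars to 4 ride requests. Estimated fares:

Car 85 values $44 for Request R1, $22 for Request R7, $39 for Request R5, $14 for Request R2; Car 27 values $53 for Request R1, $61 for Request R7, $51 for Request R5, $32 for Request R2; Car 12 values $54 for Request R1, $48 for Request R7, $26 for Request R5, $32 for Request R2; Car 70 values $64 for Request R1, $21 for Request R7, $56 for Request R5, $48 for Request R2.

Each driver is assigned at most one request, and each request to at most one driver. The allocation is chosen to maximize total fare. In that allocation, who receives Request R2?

Car 70 receives Request R2.

Optimal: Car 85→Request R5 ($39), Car 27→Request R7 ($61), Car 12→Request R1 ($54), Car 70→Request R2 ($48) — total 39+61+54+48 = $202.
Column-greedy (each request in turn goes to its best remaining driver) gives $196, worse by 6.
Next-best assignment: Car 85→Request R5, Car 27→Request R7, Car 12→Request R2, Car 70→Request R1 = $196.
Car 70's own top request is Request R1 ($64), but forcing Car 70→Request R1 and reassigning the rest optimally gives only $196 — worse by 6.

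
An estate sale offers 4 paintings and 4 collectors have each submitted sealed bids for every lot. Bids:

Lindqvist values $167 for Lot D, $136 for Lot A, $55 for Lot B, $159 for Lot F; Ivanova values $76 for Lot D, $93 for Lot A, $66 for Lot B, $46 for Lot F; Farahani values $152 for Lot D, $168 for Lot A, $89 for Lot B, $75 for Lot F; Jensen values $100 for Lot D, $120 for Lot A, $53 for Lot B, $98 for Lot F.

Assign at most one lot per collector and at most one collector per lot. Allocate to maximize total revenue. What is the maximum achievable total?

This is a one-to-one assignment (maximum-weight bipartite matching).
Optimal: Lindqvist→Lot D ($167), Ivanova→Lot B ($66), Farahani→Lot A ($168), Jensen→Lot F ($98) — total 167+66+168+98 = $499.
Row-greedy (each collector in turn takes its best remaining lot) gives $447, worse by 52.
No other one-to-one assignment exceeds $499.

Maximum total: $499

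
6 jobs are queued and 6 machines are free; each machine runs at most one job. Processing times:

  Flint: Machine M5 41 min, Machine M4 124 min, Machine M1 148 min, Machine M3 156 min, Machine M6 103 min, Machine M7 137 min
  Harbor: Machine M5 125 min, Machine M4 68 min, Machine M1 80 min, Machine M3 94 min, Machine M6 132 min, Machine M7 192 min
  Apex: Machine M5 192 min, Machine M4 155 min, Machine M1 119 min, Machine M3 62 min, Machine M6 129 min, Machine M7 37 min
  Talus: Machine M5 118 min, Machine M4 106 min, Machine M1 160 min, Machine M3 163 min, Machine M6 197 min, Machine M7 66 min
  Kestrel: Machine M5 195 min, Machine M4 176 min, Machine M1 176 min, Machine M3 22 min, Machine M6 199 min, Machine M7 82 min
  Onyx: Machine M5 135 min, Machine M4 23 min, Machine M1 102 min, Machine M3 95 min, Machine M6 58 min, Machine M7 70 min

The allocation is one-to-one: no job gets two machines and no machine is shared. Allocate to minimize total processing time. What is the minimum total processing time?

Minimum total: 344 min

Optimal: Flint→Machine M5 (41 min), Harbor→Machine M1 (80 min), Apex→Machine M7 (37 min), Talus→Machine M4 (106 min), Kestrel→Machine M3 (22 min), Onyx→Machine M6 (58 min) — total 41+80+37+106+22+58 = 344 min.
Row-greedy (each job in turn takes its cheapest remaining machine) gives 386 min, worse by 42.
Next-best assignment: Flint→Machine M5, Harbor→Machine M1, Apex→Machine M6, Talus→Machine M7, Kestrel→Machine M3, Onyx→Machine M4 = 361 min.
Swapping Onyx↔Harbor (Onyx→Machine M1 102 min, Harbor→Machine M6 132 min) adds 96.
Every other assignment is strictly worse.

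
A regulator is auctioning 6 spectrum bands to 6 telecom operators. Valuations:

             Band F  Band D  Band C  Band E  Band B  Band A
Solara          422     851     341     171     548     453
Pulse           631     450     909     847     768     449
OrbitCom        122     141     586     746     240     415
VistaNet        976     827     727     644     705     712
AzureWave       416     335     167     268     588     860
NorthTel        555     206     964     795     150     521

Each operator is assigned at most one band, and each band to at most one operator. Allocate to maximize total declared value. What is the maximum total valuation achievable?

Maximum total: $5165M

This is a one-to-one assignment (maximum-weight bipartite matching).
Optimal: Solara→Band D ($851M), Pulse→Band B ($768M), OrbitCom→Band E ($746M), VistaNet→Band F ($976M), AzureWave→Band A ($860M), NorthTel→Band C ($964M) — total 851+768+746+976+860+964 = $5165M.
Checked against all permutations: $5165M is optimal.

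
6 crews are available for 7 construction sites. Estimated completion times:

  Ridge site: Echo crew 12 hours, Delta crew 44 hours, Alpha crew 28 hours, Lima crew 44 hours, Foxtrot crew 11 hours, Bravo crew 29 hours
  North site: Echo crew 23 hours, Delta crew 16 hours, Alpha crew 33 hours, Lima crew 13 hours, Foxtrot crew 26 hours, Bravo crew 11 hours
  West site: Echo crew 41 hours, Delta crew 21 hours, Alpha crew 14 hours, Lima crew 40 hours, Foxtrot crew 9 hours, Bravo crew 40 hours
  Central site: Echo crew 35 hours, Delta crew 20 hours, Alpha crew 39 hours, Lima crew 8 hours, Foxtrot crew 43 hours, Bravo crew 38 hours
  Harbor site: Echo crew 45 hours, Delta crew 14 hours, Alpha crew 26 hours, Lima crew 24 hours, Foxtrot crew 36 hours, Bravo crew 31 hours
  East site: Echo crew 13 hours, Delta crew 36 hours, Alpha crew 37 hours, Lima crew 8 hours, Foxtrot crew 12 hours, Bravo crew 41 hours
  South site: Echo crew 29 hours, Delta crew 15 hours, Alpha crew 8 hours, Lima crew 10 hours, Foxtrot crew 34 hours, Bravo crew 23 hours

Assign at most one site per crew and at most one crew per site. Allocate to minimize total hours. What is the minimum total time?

Optimal: Echo crew→Ridge site (12 hours), Delta crew→Harbor site (14 hours), Alpha crew→South site (8 hours), Lima crew→Central site (8 hours), Foxtrot crew→West site (9 hours), Bravo crew→North site (11 hours) — total 12+14+8+8+9+11 = 62 hours.
No other one-to-one assignment undercuts 62 hours.

Minimum total: 62 hours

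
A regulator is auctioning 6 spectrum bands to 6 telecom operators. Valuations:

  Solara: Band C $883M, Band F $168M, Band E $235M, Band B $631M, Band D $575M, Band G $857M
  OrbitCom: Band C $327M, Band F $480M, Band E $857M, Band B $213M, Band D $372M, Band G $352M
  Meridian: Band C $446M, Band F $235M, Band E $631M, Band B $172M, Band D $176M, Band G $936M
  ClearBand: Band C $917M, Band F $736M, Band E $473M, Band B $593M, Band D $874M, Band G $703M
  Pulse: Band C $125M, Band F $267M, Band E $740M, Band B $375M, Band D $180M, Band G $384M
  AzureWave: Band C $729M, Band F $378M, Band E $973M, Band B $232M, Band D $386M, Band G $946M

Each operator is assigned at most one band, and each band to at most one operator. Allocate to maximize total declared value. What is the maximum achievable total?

Optimal: Solara→Band C ($883M), OrbitCom→Band F ($480M), Meridian→Band G ($936M), ClearBand→Band D ($874M), Pulse→Band B ($375M), AzureWave→Band E ($973M) — total 883+480+936+874+375+973 = $4521M.
Max-entry greedy (repeatedly take the single best remaining cell) gives $4117M, worse by 404.
Next-best assignment: Solara→Band B, OrbitCom→Band F, Meridian→Band G, ClearBand→Band D, Pulse→Band E, AzureWave→Band C = $4390M.
Swapping AzureWave↔Pulse (AzureWave→Band B $232M, Pulse→Band E $740M) loses 376.
Checked against all permutations: $4521M is optimal.

Maximum total: $4521M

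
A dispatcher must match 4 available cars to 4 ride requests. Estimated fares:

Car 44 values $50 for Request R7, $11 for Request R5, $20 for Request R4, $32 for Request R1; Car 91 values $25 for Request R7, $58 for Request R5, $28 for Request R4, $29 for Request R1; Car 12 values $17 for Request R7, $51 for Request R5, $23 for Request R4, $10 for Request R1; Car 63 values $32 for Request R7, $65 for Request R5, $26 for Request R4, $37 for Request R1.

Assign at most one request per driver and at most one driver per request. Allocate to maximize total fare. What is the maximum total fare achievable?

Optimal: Car 44→Request R7 ($50), Car 91→Request R5 ($58), Car 12→Request R4 ($23), Car 63→Request R1 ($37) — total 50+58+23+37 = $168.
Column-greedy (each request in turn goes to its best remaining driver) gives $153, worse by 15.
Swapping Car 12↔Car 91 (Car 12→Request R5 $51, Car 91→Request R4 $28) loses 2.

Max total: $168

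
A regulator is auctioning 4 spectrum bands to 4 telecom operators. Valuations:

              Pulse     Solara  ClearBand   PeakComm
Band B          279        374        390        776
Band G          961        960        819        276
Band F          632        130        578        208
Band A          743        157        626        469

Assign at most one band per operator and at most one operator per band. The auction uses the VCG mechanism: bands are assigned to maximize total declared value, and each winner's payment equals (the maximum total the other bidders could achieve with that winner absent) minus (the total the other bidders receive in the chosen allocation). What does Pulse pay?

Pulse pays $48M.

Efficient allocation: Pulse→Band A ($743M), Solara→Band G ($960M), ClearBand→Band F ($578M), PeakComm→Band B ($776M); total welfare W = $3057M.
Pulse receives Band A at value $743M, so the others get W − 743 = $2314M.
Without Pulse: best allocation of the remaining 3 bidders over all 4 bands is Solara→Band G ($960M), ClearBand→Band A ($626M), PeakComm→Band B ($776M), total $2362M.
VCG payment = (others' best without Pulse) − (others' welfare with Pulse) = 2362 − 2314 = $48M.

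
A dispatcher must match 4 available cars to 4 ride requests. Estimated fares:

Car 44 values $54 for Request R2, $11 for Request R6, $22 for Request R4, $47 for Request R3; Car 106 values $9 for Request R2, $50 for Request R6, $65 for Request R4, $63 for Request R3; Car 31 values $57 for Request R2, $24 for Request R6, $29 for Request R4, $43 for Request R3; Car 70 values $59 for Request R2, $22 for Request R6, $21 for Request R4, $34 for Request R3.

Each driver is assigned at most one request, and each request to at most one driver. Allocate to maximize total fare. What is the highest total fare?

Max total: $195

Optimal: Car 44→Request R3 ($47), Car 106→Request R4 ($65), Car 31→Request R6 ($24), Car 70→Request R2 ($59) — total 47+65+24+59 = $195.
Next-best assignment: Car 44→Request R3, Car 106→Request R4, Car 31→Request R2, Car 70→Request R6 = $191.
Checked against all permutations: $195 is optimal.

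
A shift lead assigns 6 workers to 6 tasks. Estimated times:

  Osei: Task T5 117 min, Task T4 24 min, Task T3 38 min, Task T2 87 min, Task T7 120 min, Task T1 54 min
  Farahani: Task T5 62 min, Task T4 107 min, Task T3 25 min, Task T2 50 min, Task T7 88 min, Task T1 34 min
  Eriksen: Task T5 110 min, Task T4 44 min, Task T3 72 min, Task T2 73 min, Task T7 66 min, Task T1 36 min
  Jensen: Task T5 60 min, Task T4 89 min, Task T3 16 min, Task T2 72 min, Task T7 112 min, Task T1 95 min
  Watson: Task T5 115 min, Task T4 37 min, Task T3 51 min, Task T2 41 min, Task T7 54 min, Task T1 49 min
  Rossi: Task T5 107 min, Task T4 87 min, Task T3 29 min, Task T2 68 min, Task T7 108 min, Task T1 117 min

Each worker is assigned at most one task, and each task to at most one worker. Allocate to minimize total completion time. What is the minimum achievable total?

Optimal: Osei→Task T4 (24 min), Farahani→Task T2 (50 min), Eriksen→Task T1 (36 min), Jensen→Task T5 (60 min), Watson→Task T7 (54 min), Rossi→Task T3 (29 min) — total 24+50+36+60+54+29 = 253 min.
Min-entry greedy (repeatedly take the single cheapest remaining cell) gives 288 min, worse by 35.
Next-best assignment: Osei→Task T4, Farahani→Task T1, Eriksen→Task T7, Jensen→Task T5, Watson→Task T2, Rossi→Task T3 = 254 min.

Min total: 253 min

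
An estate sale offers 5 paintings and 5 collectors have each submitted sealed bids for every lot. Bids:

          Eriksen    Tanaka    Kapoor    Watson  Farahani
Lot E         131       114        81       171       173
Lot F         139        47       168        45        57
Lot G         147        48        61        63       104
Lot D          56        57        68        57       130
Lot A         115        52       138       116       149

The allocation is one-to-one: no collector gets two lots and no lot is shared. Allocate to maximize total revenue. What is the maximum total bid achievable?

Max total: $692

Treat this as an assignment problem: match each collector to one lot.
Optimal: Eriksen→Lot G ($147), Tanaka→Lot D ($57), Kapoor→Lot F ($168), Watson→Lot E ($171), Farahani→Lot A ($149) — total 147+57+168+171+149 = $692.
Max-entry greedy (repeatedly take the single best remaining cell) gives $661, worse by 31.
No other one-to-one assignment exceeds $692.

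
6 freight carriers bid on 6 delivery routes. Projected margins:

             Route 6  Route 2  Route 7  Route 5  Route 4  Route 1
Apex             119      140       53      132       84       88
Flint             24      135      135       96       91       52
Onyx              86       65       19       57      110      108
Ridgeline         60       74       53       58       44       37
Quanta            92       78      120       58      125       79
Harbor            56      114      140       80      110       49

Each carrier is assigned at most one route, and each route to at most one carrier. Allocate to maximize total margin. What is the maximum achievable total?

Max total: $700k

This is a one-to-one assignment (maximum-weight bipartite matching).
Optimal: Apex→Route 5 ($132k), Flint→Route 2 ($135k), Onyx→Route 1 ($108k), Ridgeline→Route 6 ($60k), Quanta→Route 4 ($125k), Harbor→Route 7 ($140k) — total 132+135+108+60+125+140 = $700k.
Next-best assignment: Apex→Route 6, Flint→Route 2, Onyx→Route 1, Ridgeline→Route 5, Quanta→Route 4, Harbor→Route 7 = $685k.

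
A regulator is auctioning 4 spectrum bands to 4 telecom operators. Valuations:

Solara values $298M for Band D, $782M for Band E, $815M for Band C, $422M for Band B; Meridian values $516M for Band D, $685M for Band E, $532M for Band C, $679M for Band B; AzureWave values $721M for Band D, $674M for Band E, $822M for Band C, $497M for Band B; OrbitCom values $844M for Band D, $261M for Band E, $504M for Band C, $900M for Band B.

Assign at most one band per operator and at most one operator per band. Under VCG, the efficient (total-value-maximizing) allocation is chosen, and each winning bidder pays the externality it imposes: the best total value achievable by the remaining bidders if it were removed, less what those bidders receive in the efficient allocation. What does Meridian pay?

Meridian pays $56M.

Efficient allocation: Solara→Band E ($782M), Meridian→Band B ($679M), AzureWave→Band C ($822M), OrbitCom→Band D ($844M); total welfare W = $3127M.
Meridian receives Band B at value $679M, so the others get W − 679 = $2448M.
Without Meridian: best allocation of the remaining 3 bidders over all 4 bands is Solara→Band E ($782M), AzureWave→Band C ($822M), OrbitCom→Band B ($900M), total $2504M.
VCG payment = (others' best without Meridian) − (others' welfare with Meridian) = 2504 − 2448 = $56M.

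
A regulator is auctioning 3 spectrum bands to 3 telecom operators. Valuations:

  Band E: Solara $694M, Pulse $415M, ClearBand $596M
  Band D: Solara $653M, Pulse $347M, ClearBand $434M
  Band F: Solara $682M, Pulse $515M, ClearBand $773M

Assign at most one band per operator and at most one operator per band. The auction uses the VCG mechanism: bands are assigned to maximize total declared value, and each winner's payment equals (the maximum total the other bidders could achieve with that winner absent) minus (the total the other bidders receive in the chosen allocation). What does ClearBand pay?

ClearBand pays $141M.

Efficient allocation: Solara→Band D ($653M), Pulse→Band E ($415M), ClearBand→Band F ($773M); total welfare W = $1841M.
ClearBand receives Band F at value $773M, so the others get W − 773 = $1068M.
Without ClearBand: best allocation of the remaining 2 bidders over all 3 bands is Solara→Band E ($694M), Pulse→Band F ($515M), total $1209M.
VCG payment = (others' best without ClearBand) − (others' welfare with ClearBand) = 1209 − 1068 = $141M.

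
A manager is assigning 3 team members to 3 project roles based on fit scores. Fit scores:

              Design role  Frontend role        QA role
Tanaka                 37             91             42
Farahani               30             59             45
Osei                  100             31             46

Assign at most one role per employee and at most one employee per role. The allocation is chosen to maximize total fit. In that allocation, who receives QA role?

This is a one-to-one assignment (maximum-weight bipartite matching).
Optimal: Tanaka→Frontend role (91 pts), Farahani→QA role (45 pts), Osei→Design role (100 pts) — total 91+45+100 = 236 pts.
Next-best assignment: Tanaka→QA role, Farahani→Frontend role, Osei→Design role = 201 pts.
No other one-to-one assignment exceeds 236 pts.
Farahani's own top role is Frontend role (59 pts), but forcing Farahani→Frontend role and reassigning the rest optimally gives only 201 pts — worse by 35.

Farahani receives QA role.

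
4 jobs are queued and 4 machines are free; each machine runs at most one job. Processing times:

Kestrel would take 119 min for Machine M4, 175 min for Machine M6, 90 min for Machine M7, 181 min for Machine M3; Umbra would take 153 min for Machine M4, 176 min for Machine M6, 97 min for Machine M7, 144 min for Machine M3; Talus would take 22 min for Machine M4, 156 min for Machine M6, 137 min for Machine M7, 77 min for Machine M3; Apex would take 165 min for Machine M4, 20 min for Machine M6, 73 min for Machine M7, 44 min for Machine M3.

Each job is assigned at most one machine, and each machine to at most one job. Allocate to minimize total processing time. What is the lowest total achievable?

Optimal: Kestrel→Machine M7 (90 min), Umbra→Machine M3 (144 min), Talus→Machine M4 (22 min), Apex→Machine M6 (20 min) — total 90+144+22+20 = 276 min.
Next-best assignment: Kestrel→Machine M4, Umbra→Machine M7, Talus→Machine M3, Apex→Machine M6 = 313 min.
Swapping Umbra↔Talus (Umbra→Machine M4 153 min, Talus→Machine M3 77 min) adds 64.
No other one-to-one assignment undercuts 276 min.

Minimum total: 276 min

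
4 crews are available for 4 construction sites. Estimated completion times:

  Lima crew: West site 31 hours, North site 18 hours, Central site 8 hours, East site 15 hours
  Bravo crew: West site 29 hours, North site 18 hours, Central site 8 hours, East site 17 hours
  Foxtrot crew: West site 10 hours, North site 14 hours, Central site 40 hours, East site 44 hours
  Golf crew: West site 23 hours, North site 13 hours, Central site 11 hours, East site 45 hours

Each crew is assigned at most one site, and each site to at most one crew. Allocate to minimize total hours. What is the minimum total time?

This is a one-to-one assignment (minimum-cost bipartite matching).
Optimal: Lima crew→East site (15 hours), Bravo crew→Central site (8 hours), Foxtrot crew→West site (10 hours), Golf crew→North site (13 hours) — total 15+8+10+13 = 46 hours.
Min-entry greedy (repeatedly take the single cheapest remaining cell) gives 48 hours, worse by 2.
Swapping Bravo crew↔Foxtrot crew (Bravo crew→West site 29 hours, Foxtrot crew→Central site 40 hours) adds 51.

Min total: 46 hours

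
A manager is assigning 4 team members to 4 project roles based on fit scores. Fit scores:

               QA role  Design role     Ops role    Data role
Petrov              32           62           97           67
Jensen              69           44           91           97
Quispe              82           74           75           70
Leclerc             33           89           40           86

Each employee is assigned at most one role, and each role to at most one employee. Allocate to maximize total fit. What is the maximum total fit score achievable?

Optimal: Petrov→Ops role (97 pts), Jensen→Data role (97 pts), Quispe→QA role (82 pts), Leclerc→Design role (89 pts) — total 97+97+82+89 = 365 pts.
Checked against all permutations: 365 pts is optimal.

Max total: 365 pts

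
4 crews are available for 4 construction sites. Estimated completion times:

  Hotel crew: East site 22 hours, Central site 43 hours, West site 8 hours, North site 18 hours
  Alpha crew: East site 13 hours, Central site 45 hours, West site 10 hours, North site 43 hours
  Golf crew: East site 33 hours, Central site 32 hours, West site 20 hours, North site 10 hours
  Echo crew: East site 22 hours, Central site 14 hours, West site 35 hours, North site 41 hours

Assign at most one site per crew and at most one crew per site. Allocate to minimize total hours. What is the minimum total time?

Minimum total: 45 hours

This is the linear assignment problem.
Optimal: Hotel crew→West site (8 hours), Alpha crew→East site (13 hours), Golf crew→North site (10 hours), Echo crew→Central site (14 hours) — total 8+13+10+14 = 45 hours.
Swapping Alpha crew↔Echo crew (Alpha crew→Central site 45 hours, Echo crew→East site 22 hours) adds 40.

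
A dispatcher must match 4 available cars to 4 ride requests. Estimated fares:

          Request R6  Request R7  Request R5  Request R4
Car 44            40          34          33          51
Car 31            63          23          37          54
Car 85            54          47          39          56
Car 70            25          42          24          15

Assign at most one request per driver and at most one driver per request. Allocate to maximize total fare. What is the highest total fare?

Max total: $195

Optimal: Car 44→Request R4 ($51), Car 31→Request R6 ($63), Car 85→Request R5 ($39), Car 70→Request R7 ($42) — total 51+63+39+42 = $195.
Row-greedy (each driver in turn takes its best remaining request) gives $185, worse by 10.
Every other assignment is strictly worse.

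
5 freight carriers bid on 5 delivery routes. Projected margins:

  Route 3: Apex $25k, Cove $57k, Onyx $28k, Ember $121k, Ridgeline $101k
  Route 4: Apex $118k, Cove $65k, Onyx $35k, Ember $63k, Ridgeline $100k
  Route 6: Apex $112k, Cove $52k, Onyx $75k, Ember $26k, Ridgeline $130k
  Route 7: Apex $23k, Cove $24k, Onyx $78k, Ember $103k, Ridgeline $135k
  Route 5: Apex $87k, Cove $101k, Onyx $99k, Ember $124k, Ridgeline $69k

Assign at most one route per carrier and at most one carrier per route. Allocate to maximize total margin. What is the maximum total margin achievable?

Optimal: Apex→Route 4 ($118k), Cove→Route 5 ($101k), Onyx→Route 6 ($75k), Ember→Route 3 ($121k), Ridgeline→Route 7 ($135k) — total 118+101+75+121+135 = $550k.
Row-greedy (each carrier in turn takes its best remaining route) gives $548k, worse by 2.
Checked against all permutations: $550k is optimal.

Maximum total: $550k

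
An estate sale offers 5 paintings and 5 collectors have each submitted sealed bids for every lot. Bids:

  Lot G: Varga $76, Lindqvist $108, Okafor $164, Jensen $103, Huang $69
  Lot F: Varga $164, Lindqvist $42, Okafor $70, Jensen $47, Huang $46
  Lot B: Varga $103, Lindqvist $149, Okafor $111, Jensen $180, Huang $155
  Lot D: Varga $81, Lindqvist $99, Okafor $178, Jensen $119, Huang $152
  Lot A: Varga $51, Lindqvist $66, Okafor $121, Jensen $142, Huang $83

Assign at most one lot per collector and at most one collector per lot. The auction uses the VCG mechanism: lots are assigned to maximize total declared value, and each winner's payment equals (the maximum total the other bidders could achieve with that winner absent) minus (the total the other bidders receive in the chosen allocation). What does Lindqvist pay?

Lindqvist pays $38.

Efficient allocation: Varga→Lot F ($164), Lindqvist→Lot B ($149), Okafor→Lot G ($164), Jensen→Lot A ($142), Huang→Lot D ($152); total welfare W = $771.
Lindqvist receives Lot B at value $149, so the others get W − 149 = $622.
Without Lindqvist: best allocation of the remaining 4 bidders over all 5 lots is Varga→Lot F ($164), Okafor→Lot G ($164), Jensen→Lot B ($180), Huang→Lot D ($152), total $660.
VCG payment = (others' best without Lindqvist) − (others' welfare with Lindqvist) = 660 − 622 = $38.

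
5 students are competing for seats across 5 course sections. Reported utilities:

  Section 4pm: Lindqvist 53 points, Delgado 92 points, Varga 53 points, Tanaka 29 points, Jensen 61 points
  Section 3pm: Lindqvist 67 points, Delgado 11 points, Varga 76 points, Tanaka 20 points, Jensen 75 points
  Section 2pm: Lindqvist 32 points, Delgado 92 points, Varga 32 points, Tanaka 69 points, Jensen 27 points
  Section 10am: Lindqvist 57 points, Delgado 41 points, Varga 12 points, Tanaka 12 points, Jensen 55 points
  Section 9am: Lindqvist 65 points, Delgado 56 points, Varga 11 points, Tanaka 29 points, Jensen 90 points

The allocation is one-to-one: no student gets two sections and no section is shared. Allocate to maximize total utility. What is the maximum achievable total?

Optimal: Lindqvist→Section 10am (57 points), Delgado→Section 4pm (92 points), Varga→Section 3pm (76 points), Tanaka→Section 2pm (69 points), Jensen→Section 9am (90 points) — total 57+92+76+69+90 = 384 points.
Row-greedy (each student in turn takes its best remaining section) gives 275 points, worse by 109.
Swapping Delgado↔Jensen (Delgado→Section 9am 56 points, Jensen→Section 4pm 61 points) loses 65.

Max total: 384 points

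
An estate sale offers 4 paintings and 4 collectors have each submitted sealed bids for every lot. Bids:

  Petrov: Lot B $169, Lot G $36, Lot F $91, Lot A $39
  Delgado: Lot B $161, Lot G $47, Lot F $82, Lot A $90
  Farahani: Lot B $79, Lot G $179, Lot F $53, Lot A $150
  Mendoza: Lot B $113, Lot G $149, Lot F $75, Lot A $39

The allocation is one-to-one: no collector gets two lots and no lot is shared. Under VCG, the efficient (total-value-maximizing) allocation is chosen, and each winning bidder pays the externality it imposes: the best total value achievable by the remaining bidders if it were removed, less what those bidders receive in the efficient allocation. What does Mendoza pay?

Mendoza pays $36.

Efficient allocation: Petrov→Lot F ($91), Delgado→Lot B ($161), Farahani→Lot A ($150), Mendoza→Lot G ($149); total welfare W = $551.
Mendoza receives Lot G at value $149, so the others get W − 149 = $402.
Without Mendoza: best allocation of the remaining 3 bidders over all 4 lots is Petrov→Lot B ($169), Delgado→Lot A ($90), Farahani→Lot G ($179), total $438.
VCG payment = (others' best without Mendoza) − (others' welfare with Mendoza) = 438 − 402 = $36.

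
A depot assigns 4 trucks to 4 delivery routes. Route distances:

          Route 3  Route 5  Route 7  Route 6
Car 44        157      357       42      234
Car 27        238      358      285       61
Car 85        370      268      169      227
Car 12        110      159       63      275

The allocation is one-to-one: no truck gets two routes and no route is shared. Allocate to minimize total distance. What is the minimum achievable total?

Minimum total: 481 km

Treat this as an assignment problem: match each truck to one route.
Optimal: Car 44→Route 7 (42 km), Car 27→Route 6 (61 km), Car 85→Route 5 (268 km), Car 12→Route 3 (110 km) — total 42+61+268+110 = 481 km.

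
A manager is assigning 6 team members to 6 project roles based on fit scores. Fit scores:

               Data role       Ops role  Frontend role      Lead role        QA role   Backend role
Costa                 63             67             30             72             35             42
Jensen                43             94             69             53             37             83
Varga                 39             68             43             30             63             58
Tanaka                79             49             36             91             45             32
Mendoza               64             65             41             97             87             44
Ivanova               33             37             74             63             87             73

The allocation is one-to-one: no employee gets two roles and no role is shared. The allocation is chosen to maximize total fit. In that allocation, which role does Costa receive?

Costa receives Data role.

This is a one-to-one assignment (maximum-weight bipartite matching).
Optimal: Costa→Data role (63 pts), Jensen→Ops role (94 pts), Varga→Backend role (58 pts), Tanaka→Lead role (91 pts), Mendoza→QA role (87 pts), Ivanova→Frontend role (74 pts) — total 63+94+58+91+87+74 = 467 pts.
Row-greedy (each employee in turn takes its best remaining role) gives 426 pts, worse by 41.
Next-best assignment: Costa→Data role, Jensen→Backend role, Varga→Ops role, Tanaka→Lead role, Mendoza→QA role, Ivanova→Frontend role = 466 pts.
Swapping Tanaka↔Ivanova (Tanaka→Frontend role 36 pts, Ivanova→Lead role 63 pts) loses 66.
Costa's own top role is Lead role (72 pts), but forcing Costa→Lead role and reassigning the rest optimally gives only 464 pts — worse by 3.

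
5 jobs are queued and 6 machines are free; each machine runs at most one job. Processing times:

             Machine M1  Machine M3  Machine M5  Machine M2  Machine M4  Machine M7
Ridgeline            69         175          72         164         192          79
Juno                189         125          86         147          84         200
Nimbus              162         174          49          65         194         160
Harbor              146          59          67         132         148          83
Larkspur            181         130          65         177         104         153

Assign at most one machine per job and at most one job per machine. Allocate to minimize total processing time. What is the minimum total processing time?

Minimum total: 342 min

Optimal: Ridgeline→Machine M1 (69 min), Juno→Machine M4 (84 min), Nimbus→Machine M2 (65 min), Harbor→Machine M3 (59 min), Larkspur→Machine M5 (65 min) — total 69+84+65+59+65 = 342 min.
Min-entry greedy (repeatedly take the single cheapest remaining cell) gives 414 min, worse by 72.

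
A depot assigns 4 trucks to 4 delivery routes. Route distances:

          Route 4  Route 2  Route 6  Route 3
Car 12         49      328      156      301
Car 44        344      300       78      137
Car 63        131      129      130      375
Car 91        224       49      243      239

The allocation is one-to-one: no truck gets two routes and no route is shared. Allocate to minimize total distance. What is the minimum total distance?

Optimal: Car 12→Route 4 (49 km), Car 44→Route 3 (137 km), Car 63→Route 6 (130 km), Car 91→Route 2 (49 km) — total 49+137+130+49 = 365 km.
Min-entry greedy (repeatedly take the single cheapest remaining cell) gives 551 km, worse by 186.
Next-best assignment: Car 12→Route 6, Car 44→Route 3, Car 63→Route 4, Car 91→Route 2 = 473 km.
Checked against all permutations: 365 km is optimal.

Min total: 365 km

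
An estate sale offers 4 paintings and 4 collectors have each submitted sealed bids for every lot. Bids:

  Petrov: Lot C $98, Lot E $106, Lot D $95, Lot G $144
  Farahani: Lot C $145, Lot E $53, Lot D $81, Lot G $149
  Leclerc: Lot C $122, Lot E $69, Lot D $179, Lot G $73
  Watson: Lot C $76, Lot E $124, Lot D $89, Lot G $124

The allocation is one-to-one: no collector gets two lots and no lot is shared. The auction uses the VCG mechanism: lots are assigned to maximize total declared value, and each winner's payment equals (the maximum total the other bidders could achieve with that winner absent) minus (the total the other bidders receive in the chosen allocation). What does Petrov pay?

Efficient allocation: Petrov→Lot G ($144), Farahani→Lot C ($145), Leclerc→Lot D ($179), Watson→Lot E ($124); total welfare W = $592.
Petrov receives Lot G at value $144, so the others get W − 144 = $448.
Without Petrov: best allocation of the remaining 3 bidders over all 4 lots is Farahani→Lot G ($149), Leclerc→Lot D ($179), Watson→Lot E ($124), total $452.
VCG payment = (others' best without Petrov) − (others' welfare with Petrov) = 452 − 448 = $4.

Petrov pays $4.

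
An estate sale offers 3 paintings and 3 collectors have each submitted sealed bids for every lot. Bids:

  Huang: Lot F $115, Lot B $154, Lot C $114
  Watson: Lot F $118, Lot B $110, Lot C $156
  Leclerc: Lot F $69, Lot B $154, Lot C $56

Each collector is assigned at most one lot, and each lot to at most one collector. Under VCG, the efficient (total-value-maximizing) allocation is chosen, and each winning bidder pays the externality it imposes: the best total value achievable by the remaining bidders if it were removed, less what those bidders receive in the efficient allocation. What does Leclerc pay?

Leclerc pays $39.

Efficient allocation: Huang→Lot F ($115), Watson→Lot C ($156), Leclerc→Lot B ($154); total welfare W = $425.
Leclerc receives Lot B at value $154, so the others get W − 154 = $271.
Without Leclerc: best allocation of the remaining 2 bidders over all 3 lots is Huang→Lot B ($154), Watson→Lot C ($156), total $310.
VCG payment = (others' best without Leclerc) − (others' welfare with Leclerc) = 310 − 271 = $39.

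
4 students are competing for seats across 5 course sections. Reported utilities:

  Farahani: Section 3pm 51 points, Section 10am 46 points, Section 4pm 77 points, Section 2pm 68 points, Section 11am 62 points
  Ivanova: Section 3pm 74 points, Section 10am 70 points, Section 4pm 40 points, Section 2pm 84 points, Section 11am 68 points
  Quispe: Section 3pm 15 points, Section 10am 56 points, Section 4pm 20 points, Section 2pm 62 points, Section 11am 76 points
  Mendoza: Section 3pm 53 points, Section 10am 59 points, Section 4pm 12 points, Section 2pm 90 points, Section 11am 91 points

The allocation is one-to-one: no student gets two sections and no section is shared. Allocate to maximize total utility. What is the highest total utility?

Max total: 317 points

Optimal: Farahani→Section 4pm (77 points), Ivanova→Section 3pm (74 points), Quispe→Section 11am (76 points), Mendoza→Section 2pm (90 points) — total 77+74+76+90 = 317 points.
Column-greedy (each section in turn goes to its best remaining student) gives 272 points, worse by 45.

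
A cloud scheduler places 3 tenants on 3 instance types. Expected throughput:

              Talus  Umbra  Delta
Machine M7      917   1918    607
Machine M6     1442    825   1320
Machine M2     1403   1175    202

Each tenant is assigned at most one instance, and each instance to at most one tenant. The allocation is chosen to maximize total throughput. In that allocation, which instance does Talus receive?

Optimal: Talus→Machine M2 (1403 ops/s), Umbra→Machine M7 (1918 ops/s), Delta→Machine M6 (1320 ops/s) — total 1403+1918+1320 = 4641 ops/s.
Column-greedy (each instance in turn goes to its best remaining tenant) gives 3562 ops/s, worse by 1079.
Every other assignment is strictly worse.
Talus's own top instance is Machine M6 (1442 ops/s), but forcing Talus→Machine M6 and reassigning the rest optimally gives only 3562 ops/s — worse by 1079.

Talus receives Machine M2.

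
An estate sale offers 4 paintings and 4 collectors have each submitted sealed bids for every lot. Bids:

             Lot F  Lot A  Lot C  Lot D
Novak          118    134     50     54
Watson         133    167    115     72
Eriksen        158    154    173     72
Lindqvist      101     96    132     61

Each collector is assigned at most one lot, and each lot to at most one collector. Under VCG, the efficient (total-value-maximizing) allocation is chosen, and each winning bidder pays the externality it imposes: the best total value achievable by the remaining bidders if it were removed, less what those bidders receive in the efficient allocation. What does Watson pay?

Efficient allocation: Novak→Lot F ($118), Watson→Lot A ($167), Eriksen→Lot C ($173), Lindqvist→Lot D ($61); total welfare W = $519.
Watson receives Lot A at value $167, so the others get W − 167 = $352.
Without Watson: best allocation of the remaining 3 bidders over all 4 lots is Novak→Lot A ($134), Eriksen→Lot F ($158), Lindqvist→Lot C ($132), total $424.
VCG payment = (others' best without Watson) − (others' welfare with Watson) = 424 − 352 = $72.

Watson pays $72.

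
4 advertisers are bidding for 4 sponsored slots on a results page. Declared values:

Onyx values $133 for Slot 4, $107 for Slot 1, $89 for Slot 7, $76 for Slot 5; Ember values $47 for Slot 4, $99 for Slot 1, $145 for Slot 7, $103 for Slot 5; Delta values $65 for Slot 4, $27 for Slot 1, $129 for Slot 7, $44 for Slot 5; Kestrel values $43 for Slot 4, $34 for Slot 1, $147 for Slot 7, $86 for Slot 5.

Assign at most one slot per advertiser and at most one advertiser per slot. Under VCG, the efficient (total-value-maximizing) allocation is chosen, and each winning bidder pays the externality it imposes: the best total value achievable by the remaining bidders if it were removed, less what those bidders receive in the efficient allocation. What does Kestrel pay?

Efficient allocation: Onyx→Slot 4 ($133), Ember→Slot 1 ($99), Delta→Slot 7 ($129), Kestrel→Slot 5 ($86); total welfare W = $447.
Kestrel receives Slot 5 at value $86, so the others get W − 86 = $361.
Without Kestrel: best allocation of the remaining 3 bidders over all 4 slots is Onyx→Slot 4 ($133), Ember→Slot 5 ($103), Delta→Slot 7 ($129), total $365.
VCG payment = (others' best without Kestrel) − (others' welfare with Kestrel) = 365 − 361 = $4.

Kestrel pays $4.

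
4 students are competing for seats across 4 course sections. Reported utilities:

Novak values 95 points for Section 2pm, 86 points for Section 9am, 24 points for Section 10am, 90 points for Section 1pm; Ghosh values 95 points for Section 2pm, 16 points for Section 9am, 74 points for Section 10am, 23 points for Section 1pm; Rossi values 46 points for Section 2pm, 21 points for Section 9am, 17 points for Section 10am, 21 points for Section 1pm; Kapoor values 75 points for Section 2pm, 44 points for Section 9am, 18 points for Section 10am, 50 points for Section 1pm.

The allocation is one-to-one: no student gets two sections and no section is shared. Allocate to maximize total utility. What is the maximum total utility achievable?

Maximum total: 260 points

Treat this as an assignment problem: match each student to one section.
Optimal: Novak→Section 1pm (90 points), Ghosh→Section 10am (74 points), Rossi→Section 9am (21 points), Kapoor→Section 2pm (75 points) — total 90+74+21+75 = 260 points.
Max-entry greedy (repeatedly take the single best remaining cell) gives 240 points, worse by 20.
Every other assignment is strictly worse.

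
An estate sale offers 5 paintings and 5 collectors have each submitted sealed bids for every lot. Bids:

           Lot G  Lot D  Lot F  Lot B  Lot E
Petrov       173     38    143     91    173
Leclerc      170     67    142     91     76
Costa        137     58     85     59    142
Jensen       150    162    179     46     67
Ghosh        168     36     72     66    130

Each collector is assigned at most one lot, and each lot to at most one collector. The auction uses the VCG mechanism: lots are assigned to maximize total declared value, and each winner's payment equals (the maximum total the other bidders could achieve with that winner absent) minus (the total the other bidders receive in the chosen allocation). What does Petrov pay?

Efficient allocation: Petrov→Lot F ($143), Leclerc→Lot B ($91), Costa→Lot E ($142), Jensen→Lot D ($162), Ghosh→Lot G ($168); total welfare W = $706.
Petrov receives Lot F at value $143, so the others get W − 143 = $563.
Without Petrov: best allocation of the remaining 4 bidders over all 5 lots is Leclerc→Lot F ($142), Costa→Lot E ($142), Jensen→Lot D ($162), Ghosh→Lot G ($168), total $614.
VCG payment = (others' best without Petrov) − (others' welfare with Petrov) = 614 − 563 = $51.

Petrov pays $51.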